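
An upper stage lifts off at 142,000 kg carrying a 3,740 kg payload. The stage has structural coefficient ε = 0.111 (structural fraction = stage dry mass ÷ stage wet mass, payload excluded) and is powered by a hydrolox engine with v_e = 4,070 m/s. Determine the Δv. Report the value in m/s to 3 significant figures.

Stage wet mass = m₀ − payload = 142,000 − 3,740 = 138,260 kg.
Stage dry mass = ε × stage wet mass = 0.111 × 138,260 = 15,346.9 kg.
Burnout mass m_f = stage dry + payload = 15,346.9 + 3,740 = 19,086.9 kg.
By the Tsiolkovsky rocket equation, Δv = v_e · ln(142,000/19,086.9) = 4070.0 × ln(7.44) = 4070.0 × 2.0068 ≈ 8168 m/s.

Δv ≈ 8170 m/s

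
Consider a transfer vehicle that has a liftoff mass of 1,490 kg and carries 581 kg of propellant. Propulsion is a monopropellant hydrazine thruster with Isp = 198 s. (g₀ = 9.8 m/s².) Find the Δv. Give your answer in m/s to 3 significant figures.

v_e = Isp · g₀ = 198 × 9.8 = 1940.4 m/s.
m_f = m₀ − m_prop = 1,490 − 581 = 909 kg.
Rocket equation: Δv = v_e · ln(m₀/m_f) = 1940.4 × ln(1.639) = 1940.4 × 0.4942 ≈ 958.9 m/s.

Δv ≈ 959 m/s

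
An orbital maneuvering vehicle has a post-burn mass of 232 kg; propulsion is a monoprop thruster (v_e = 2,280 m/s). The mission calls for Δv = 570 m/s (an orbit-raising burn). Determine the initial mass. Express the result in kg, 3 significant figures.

initial mass ≈ 298 kg

Rocket equation: m₀/m_f = exp(Δv / v_e) = exp(570 / 2280.0) = exp(0.2500) = 1.2840.
m₀ = m_f × 1.2840 = 232 × 1.2840 = 297.888 kg.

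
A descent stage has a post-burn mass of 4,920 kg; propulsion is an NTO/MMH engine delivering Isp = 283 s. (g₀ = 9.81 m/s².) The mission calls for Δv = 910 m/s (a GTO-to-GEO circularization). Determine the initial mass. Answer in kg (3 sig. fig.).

initial mass ≈ 6830 kg

v_e = Isp · g₀ = 283 × 9.81 = 2776.2 m/s.
Rocket equation: m₀/m_f = exp(Δv / v_e) = exp(910 / 2776.2) = exp(0.3278) = 1.3879.
m₀ = m_f × 1.3879 = 4,920 × 1.3879 = 6,828.47 kg.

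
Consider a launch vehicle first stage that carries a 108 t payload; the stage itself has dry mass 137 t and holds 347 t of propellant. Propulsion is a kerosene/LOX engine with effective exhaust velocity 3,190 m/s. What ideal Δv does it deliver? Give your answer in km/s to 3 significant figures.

Δv ≈ 2.81 km/s

m₀ = payload + dry + propellant = 108 + 137 + 347 = 592 t.
m_f = payload + dry = 108 + 137 = 245 t.
By the Tsiolkovsky rocket equation, Δv = v_e · ln(m₀/m_f) = 3190.0 × ln(2.416) = 3190.0 × 0.8822 ≈ 2814.4 m/s.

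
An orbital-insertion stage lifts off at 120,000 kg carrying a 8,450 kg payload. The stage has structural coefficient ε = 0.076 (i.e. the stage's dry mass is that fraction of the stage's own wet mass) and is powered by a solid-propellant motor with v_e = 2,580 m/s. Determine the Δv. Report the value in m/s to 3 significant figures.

Stage wet mass = m₀ − payload = 120,000 − 8,450 = 111,550 kg.
Stage dry mass = ε × stage wet mass = 0.076 × 111,550 = 8,477.8 kg.
Burnout mass m_f = stage dry + payload = 8,477.8 + 8,450 = 16,927.8 kg.
Rocket equation: Δv = v_e · ln(120,000/16,927.8) = 2580.0 × ln(7.089) = 2580.0 × 1.9585 ≈ 5053 m/s.

Δv ≈ 5050 m/s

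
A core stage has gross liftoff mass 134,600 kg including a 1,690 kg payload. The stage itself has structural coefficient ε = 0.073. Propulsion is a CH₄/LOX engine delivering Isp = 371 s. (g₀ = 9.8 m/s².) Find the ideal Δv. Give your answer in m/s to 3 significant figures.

Stage wet mass = m₀ − payload = 134,600 − 1,690 = 132,910 kg.
Stage dry mass = ε × stage wet mass = 0.073 × 132,910 = 9,702.43 kg.
Burnout mass m_f = stage dry + payload = 9,702.43 + 1,690 = 11,392.43 kg.
v_e = Isp · g₀ = 371 × 9.8 = 3635.8 m/s.
Rocket equation: Δv = v_e · ln(134,600/11,392.43) = 3635.8 × ln(11.81) = 3635.8 × 2.4694 ≈ 8978 m/s.

Δv ≈ 8980 m/s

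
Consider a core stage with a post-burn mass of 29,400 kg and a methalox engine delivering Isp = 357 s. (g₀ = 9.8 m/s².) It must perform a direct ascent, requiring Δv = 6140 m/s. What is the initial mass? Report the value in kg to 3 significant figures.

initial mass ≈ 170000 kg

v_e = Isp · g₀ = 357 × 9.8 = 3498.6 m/s.
From the ideal rocket equation, m₀/m_f = exp(Δv / v_e) = exp(6140 / 3498.6) = exp(1.7550) = 5.7834.
m₀ = m_f × 5.7834 = 29,400 × 5.7834 = 170,032 kg.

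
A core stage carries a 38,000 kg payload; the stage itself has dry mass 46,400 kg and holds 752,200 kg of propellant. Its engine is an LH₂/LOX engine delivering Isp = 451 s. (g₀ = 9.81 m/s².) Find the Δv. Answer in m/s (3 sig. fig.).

Δv ≈ 10100 m/s

v_e = Isp · g₀ = 451 × 9.81 = 4424.3 m/s.
m₀ = payload + dry + propellant = 38,000 + 46,400 + 752,200 = 836,600 kg.
m_f = payload + dry = 38,000 + 46,400 = 84,400 kg.
Δv = v_e · ln(m₀/m_f) = 4424.3 × ln(9.912) = 4424.3 × 2.2938 ≈ 10148.4 m/s.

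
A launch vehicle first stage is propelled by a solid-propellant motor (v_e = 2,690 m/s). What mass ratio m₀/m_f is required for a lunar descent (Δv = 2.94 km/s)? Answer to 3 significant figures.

mass ratio ≈ 2.98

Rocket equation: m₀/m_f = exp(Δv / v_e) = exp(2940 / 2690.0) = exp(1.0929) = 2.9830.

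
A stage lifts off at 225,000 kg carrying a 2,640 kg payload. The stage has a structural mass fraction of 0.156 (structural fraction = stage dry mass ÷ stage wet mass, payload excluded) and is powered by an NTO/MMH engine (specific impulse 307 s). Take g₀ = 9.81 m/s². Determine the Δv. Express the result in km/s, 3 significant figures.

Δv ≈ 5.41 km/s

Stage wet mass = m₀ − payload = 225,000 − 2,640 = 222,360 kg.
Stage dry mass = ε × stage wet mass = 0.156 × 222,360 = 34,688.2 kg.
Burnout mass m_f = stage dry + payload = 34,688.2 + 2,640 = 37,328.2 kg.
v_e = Isp · g₀ = 307 × 9.81 = 3011.7 m/s.
From the ideal rocket equation, Δv = v_e · ln(225,000/37,328.2) = 3011.7 × ln(6.028) = 3011.7 × 1.7964 ≈ 5410 m/s.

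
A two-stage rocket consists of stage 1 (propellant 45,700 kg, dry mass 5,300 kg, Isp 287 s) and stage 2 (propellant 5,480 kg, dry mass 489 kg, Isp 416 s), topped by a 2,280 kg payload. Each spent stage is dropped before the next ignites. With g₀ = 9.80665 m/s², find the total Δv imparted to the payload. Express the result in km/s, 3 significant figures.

Δv ≈ 8.61 km/s

Ignition mass of stage 1 = 45,700+5,300 + 5,480+489 + 2,280 = 59,249 kg.
Stage 1: m₀ = 59,249 kg, m_f = 59,249 − 45,700 = 13,549 kg; Δv = 287×9.80665×ln(4.373) = 2814.5×1.4754 ≈ 4153 m/s.
Stage 2: m₀ = 8,249 kg, m_f = 8,249 − 5,480 = 2,769 kg; Δv = 416×9.80665×ln(2.979) = 4079.6×1.0916 ≈ 4453 m/s.
Total Δv = 4153 + 4453 = 8606 m/s.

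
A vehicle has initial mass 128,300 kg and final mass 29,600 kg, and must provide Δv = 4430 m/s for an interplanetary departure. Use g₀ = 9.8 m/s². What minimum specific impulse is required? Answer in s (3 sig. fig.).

ln(m₀/m_f) = ln(128300/29600) = ln(4.334) = 1.4666.
v_e = Δv / ln(m₀/m_f) = 4430 / 1.4666 = 3020.6 m/s.
Isp = v_e / g₀ = 3020.6 / 9.8 = 308.2 s.

Isp ≈ 308 s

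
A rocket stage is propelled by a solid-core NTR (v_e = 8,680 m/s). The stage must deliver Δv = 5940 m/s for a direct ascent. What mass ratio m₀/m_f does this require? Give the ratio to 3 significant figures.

By the Tsiolkovsky rocket equation, m₀/m_f = exp(Δv / v_e) = exp(5940 / 8680.0) = exp(0.6843) = 1.9824.

mass ratio ≈ 1.98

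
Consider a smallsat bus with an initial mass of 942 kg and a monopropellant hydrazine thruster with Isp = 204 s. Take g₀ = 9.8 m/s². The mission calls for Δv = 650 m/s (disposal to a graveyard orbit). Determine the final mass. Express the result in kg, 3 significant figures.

v_e = Isp · g₀ = 204 × 9.8 = 1999.2 m/s.
Rocket equation: m₀/m_f = exp(Δv / v_e) = exp(650 / 1999.2) = exp(0.3251) = 1.3842.
m_f = m₀ / 1.3842 = 942 / 1.3842 = 680.537 kg.

final mass ≈ 681 kg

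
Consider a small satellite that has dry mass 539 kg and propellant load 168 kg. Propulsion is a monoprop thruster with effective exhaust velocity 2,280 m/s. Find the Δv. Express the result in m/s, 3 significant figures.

m₀ = m_dry + m_prop = 539 + 168 = 707 kg.
By the Tsiolkovsky rocket equation, Δv = v_e · ln(m₀/m_f) = 2280.0 × ln(1.312) = 2280.0 × 0.2713 ≈ 618.6 m/s.

Δv ≈ 619 m/s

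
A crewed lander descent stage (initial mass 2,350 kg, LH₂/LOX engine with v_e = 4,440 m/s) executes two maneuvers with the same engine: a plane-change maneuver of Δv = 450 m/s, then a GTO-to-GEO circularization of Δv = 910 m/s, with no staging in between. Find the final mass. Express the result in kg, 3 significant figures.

After the first burn: m = 2350 × exp(−450/4440.0) = 2350 × 0.90362 = 2,123.51 kg.
After the second burn: m = 2,123.51 × exp(−910/4440.0) = 2,123.51 × 0.81468 = 1,729.98 kg.

final mass ≈ 1730 kg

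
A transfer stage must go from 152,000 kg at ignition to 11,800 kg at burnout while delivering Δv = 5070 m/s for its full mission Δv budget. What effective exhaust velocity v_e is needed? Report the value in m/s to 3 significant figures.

ln(m₀/m_f) = ln(152000/11800) = ln(12.88) = 2.5558.
v_e = Δv / ln(m₀/m_f) = 5070 / 2.5558 = 1983.7 m/s.

v_e ≈ 1980 m/s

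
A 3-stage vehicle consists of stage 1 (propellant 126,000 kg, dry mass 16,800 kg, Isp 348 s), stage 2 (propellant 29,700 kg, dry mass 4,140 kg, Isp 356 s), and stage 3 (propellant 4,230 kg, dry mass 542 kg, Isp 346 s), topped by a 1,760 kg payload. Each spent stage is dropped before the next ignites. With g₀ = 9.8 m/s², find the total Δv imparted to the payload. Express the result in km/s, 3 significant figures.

Δv ≈ 12.1 km/s

Ignition mass of stage 1 = 126,000+16,800 + 29,700+4,140 + 4,230+542 + 1,760 = 183,172 kg.
Stage 1: m₀ = 183,172 kg, m_f = 183,172 − 126,000 = 57,172 kg; Δv = 348×9.8×ln(3.204) = 3410.4×1.1644 ≈ 3971 m/s.
Stage 2: m₀ = 40,372 kg, m_f = 40,372 − 29,700 = 10,672 kg; Δv = 356×9.8×ln(3.783) = 3488.8×1.3305 ≈ 4642 m/s.
Stage 3: m₀ = 6,532 kg, m_f = 6,532 − 4,230 = 2,302 kg; Δv = 346×9.8×ln(2.838) = 3390.8×1.0429 ≈ 3536 m/s.
Total Δv = 3971 + 4642 + 3536 = 12149 m/s.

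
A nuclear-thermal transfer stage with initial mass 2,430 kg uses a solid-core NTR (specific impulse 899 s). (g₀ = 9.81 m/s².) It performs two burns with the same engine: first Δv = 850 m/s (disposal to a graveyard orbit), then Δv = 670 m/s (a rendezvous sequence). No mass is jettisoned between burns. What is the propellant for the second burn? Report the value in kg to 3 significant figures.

propellant for the second burn ≈ 161 kg

v_e = Isp · g₀ = 899 × 9.81 = 8819.2 m/s.
After the first burn: m = 2430 × exp(−850/8819.2) = 2430 × 0.90812 = 2,206.73 kg.
After the second burn: m = 2,206.73 × exp(−670/8819.2) = 2,206.73 × 0.92684 = 2,045.29 kg.
Second-burn propellant = 2,206.73 − 2,045.29 = 161.44 kg.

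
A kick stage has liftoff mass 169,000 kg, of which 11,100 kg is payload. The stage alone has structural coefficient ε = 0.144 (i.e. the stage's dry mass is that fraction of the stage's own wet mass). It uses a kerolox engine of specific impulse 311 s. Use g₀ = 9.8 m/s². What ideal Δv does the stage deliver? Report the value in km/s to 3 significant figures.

Stage wet mass = m₀ − payload = 169,000 − 11,100 = 157,900 kg.
Stage dry mass = ε × stage wet mass = 0.144 × 157,900 = 22,737.6 kg.
Burnout mass m_f = stage dry + payload = 22,737.6 + 11,100 = 33,837.6 kg.
v_e = Isp · g₀ = 311 × 9.8 = 3047.8 m/s.
Δv = v_e · ln(169,000/33,837.6) = 3047.8 × ln(4.994) = 3047.8 × 1.6083 ≈ 4902 m/s.

Δv ≈ 4.90 km/s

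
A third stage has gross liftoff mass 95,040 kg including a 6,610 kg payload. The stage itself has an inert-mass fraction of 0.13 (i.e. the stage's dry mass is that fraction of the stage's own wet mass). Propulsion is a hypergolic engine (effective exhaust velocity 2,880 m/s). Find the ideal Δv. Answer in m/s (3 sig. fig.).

Stage wet mass = m₀ − payload = 95,040 − 6,610 = 88,430 kg.
Stage dry mass = ε × stage wet mass = 0.13 × 88,430 = 11,495.9 kg.
Burnout mass m_f = stage dry + payload = 11,495.9 + 6,610 = 18,105.9 kg.
Using Δv = v_e ln(m₀/m_f): Δv = v_e · ln(95,040/18,105.9) = 2880.0 × ln(5.249) = 2880.0 × 1.6581 ≈ 4775 m/s.

Δv ≈ 4780 m/s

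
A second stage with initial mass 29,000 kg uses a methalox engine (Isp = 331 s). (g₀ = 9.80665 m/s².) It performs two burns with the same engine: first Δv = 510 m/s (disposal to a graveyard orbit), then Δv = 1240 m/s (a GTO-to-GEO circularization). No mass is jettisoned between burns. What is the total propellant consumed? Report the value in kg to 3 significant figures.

v_e = Isp · g₀ = 331 × 9.80665 = 3246.0 m/s.
After the first burn: m = 29000 × exp(−510/3246.0) = 29000 × 0.85460 = 24,783.4 kg.
After the second burn: m = 24,783.4 × exp(−1240/3246.0) = 24,783.4 × 0.68249 = 16,914.4 kg.
Total propellant = m₀ − m_final = 29000 − 16,914.4 = 12,085.6 kg.

total propellant consumed ≈ 12100 kg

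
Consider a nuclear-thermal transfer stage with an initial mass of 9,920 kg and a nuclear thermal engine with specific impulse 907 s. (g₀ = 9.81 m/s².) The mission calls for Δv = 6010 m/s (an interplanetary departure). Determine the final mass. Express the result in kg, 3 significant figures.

v_e = Isp · g₀ = 907 × 9.81 = 8897.7 m/s.
m₀/m_f = exp(Δv / v_e) = exp(6010 / 8897.7) = exp(0.6755) = 1.9649.
m_f = m₀ / 1.9649 = 9,920 / 1.9649 = 5,048.6 kg.

final mass ≈ 5050 kg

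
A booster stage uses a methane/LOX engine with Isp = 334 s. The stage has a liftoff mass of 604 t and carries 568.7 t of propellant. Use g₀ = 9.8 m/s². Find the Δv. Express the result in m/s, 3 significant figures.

Δv ≈ 9290 m/s

v_e = Isp · g₀ = 334 × 9.8 = 3273.2 m/s.
m_f = m₀ − m_prop = 604 − 568.7 = 35.3 t.
By the Tsiolkovsky rocket equation, Δv = v_e · ln(m₀/m_f) = 3273.2 × ln(17.11) = 3273.2 × 2.8397 ≈ 9294.9 m/s.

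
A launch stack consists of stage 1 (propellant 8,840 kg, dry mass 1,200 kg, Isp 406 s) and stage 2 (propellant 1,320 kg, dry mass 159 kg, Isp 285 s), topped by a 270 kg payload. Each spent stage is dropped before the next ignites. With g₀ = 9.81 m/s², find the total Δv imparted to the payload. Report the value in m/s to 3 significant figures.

Ignition mass of stage 1 = 8,840+1,200 + 1,320+159 + 270 = 11,789 kg.
Stage 1: m₀ = 11,789 kg, m_f = 11,789 − 8,840 = 2,949 kg; Δv = 406×9.81×ln(3.998) = 3982.9×1.3857 ≈ 5519 m/s.
Stage 2: m₀ = 1,749 kg, m_f = 1,749 − 1,320 = 429 kg; Δv = 285×9.81×ln(4.077) = 2795.9×1.4053 ≈ 3929 m/s.
Total Δv = 5519 + 3929 = 9448 m/s.

Δv ≈ 9450 m/s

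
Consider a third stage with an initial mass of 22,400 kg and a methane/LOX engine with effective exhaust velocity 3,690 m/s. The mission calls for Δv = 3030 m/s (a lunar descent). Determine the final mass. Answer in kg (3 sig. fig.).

final mass ≈ 9850 kg

m₀/m_f = exp(Δv / v_e) = exp(3030 / 3690.0) = exp(0.8211) = 2.2731.
m_f = m₀ / 2.2731 = 22,400 / 2.2731 = 9,854.38 kg.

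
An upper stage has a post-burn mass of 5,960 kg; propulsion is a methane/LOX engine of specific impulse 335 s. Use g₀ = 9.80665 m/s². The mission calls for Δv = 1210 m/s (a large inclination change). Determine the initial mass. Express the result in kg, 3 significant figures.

v_e = Isp · g₀ = 335 × 9.80665 = 3285.2 m/s.
By the Tsiolkovsky rocket equation, m₀/m_f = exp(Δv / v_e) = exp(1210 / 3285.2) = exp(0.3683) = 1.4453.
m₀ = m_f × 1.4453 = 5,960 × 1.4453 = 8,613.99 kg.

initial mass ≈ 8610 kg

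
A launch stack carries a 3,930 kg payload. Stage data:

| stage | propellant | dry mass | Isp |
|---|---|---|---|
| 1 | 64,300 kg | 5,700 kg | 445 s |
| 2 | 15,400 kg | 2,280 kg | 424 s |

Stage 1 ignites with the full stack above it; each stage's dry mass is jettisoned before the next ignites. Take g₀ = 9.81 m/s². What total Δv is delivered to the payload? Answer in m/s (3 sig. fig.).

Ignition mass of stage 1 = 64,300+5,700 + 15,400+2,280 + 3,930 = 91,610 kg.
Stage 1: m₀ = 91,610 kg, m_f = 91,610 − 64,300 = 27,310 kg; Δv = 445×9.81×ln(3.354) = 4365.4×1.2103 ≈ 5283 m/s.
Stage 2: m₀ = 21,610 kg, m_f = 21,610 − 15,400 = 6,210 kg; Δv = 424×9.81×ln(3.48) = 4159.4×1.2470 ≈ 5187 m/s.
Total Δv = 5283 + 5187 = 10470 m/s.

Δv ≈ 10500 m/s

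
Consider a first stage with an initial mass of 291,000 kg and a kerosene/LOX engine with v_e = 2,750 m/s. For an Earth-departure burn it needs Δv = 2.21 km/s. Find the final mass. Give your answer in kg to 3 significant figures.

From the ideal rocket equation, m₀/m_f = exp(Δv / v_e) = exp(2210 / 2750.0) = exp(0.8036) = 2.2336.
m_f = m₀ / 2.2336 = 291,000 / 2.2336 = 130,283 kg.

final mass ≈ 130000 kg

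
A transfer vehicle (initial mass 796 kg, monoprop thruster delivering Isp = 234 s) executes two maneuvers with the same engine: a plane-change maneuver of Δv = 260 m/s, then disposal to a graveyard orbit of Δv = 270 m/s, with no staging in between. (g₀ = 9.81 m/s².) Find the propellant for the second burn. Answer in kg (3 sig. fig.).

v_e = Isp · g₀ = 234 × 9.81 = 2295.5 m/s.
After the first burn: m = 796 × exp(−260/2295.5) = 796 × 0.89292 = 710.764 kg.
After the second burn: m = 710.764 × exp(−270/2295.5) = 710.764 × 0.88903 = 631.891 kg.
Second-burn propellant = 710.764 − 631.891 = 78.873 kg.

propellant for the second burn ≈ 78.9 kg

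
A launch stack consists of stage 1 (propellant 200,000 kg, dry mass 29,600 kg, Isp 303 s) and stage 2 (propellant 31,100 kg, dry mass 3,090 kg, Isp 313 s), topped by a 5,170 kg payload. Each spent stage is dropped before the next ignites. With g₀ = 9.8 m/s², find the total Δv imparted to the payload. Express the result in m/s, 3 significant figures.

Δv ≈ 8830 m/s

Ignition mass of stage 1 = 200,000+29,600 + 31,100+3,090 + 5,170 = 268,960 kg.
Stage 1: m₀ = 268,960 kg, m_f = 268,960 − 200,000 = 68,960 kg; Δv = 303×9.8×ln(3.9) = 2969.4×1.3610 ≈ 4041 m/s.
Stage 2: m₀ = 39,360 kg, m_f = 39,360 − 31,100 = 8,260 kg; Δv = 313×9.8×ln(4.765) = 3067.4×1.5613 ≈ 4789 m/s.
Total Δv = 4041 + 4789 = 8830 m/s.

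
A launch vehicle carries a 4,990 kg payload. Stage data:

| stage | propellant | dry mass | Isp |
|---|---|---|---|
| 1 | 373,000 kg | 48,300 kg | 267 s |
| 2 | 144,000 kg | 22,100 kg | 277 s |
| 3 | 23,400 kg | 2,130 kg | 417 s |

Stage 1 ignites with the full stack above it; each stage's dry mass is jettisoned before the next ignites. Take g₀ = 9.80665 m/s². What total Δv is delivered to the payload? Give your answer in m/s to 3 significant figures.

Ignition mass of stage 1 = 373,000+48,300 + 144,000+22,100 + 23,400+2,130 + 4,990 = 617,920 kg.
Stage 1: m₀ = 617,920 kg, m_f = 617,920 − 373,000 = 244,920 kg; Δv = 267×9.80665×ln(2.523) = 2618.4×0.9254 ≈ 2423 m/s.
Stage 2: m₀ = 196,620 kg, m_f = 196,620 − 144,000 = 52,620 kg; Δv = 277×9.80665×ln(3.737) = 2716.4×1.3182 ≈ 3581 m/s.
Stage 3: m₀ = 30,520 kg, m_f = 30,520 − 23,400 = 7,120 kg; Δv = 417×9.80665×ln(4.287) = 4089.4×1.4555 ≈ 5952 m/s.
Total Δv = 2423 + 3581 + 5952 = 11956 m/s.

Δv ≈ 12000 m/s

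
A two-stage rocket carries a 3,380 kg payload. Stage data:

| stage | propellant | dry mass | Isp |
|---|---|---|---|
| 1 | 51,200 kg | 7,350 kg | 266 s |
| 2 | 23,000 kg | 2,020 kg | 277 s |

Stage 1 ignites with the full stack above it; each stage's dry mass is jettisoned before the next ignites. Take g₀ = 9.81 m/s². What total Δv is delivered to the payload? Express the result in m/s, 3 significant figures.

Δv ≈ 6830 m/s

Ignition mass of stage 1 = 51,200+7,350 + 23,000+2,020 + 3,380 = 86,950 kg.
Stage 1: m₀ = 86,950 kg, m_f = 86,950 − 51,200 = 35,750 kg; Δv = 266×9.81×ln(2.432) = 2609.5×0.8888 ≈ 2319 m/s.
Stage 2: m₀ = 28,400 kg, m_f = 28,400 − 23,000 = 5,400 kg; Δv = 277×9.81×ln(5.259) = 2717.4×1.6600 ≈ 4511 m/s.
Total Δv = 2319 + 4511 = 6830 m/s.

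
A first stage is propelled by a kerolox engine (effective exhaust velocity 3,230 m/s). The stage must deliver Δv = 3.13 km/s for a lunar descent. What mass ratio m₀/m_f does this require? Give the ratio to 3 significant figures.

m₀/m_f = exp(Δv / v_e) = exp(3130 / 3230.0) = exp(0.9690) = 2.6354.

mass ratio ≈ 2.64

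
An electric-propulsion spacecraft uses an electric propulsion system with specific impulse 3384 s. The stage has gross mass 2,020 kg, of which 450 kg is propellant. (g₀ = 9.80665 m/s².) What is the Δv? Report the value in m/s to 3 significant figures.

v_e = Isp · g₀ = 3384 × 9.80665 = 33185.7 m/s.
m_f = m₀ − m_prop = 2,020 − 450 = 1,570 kg.
Using Δv = v_e ln(m₀/m_f): Δv = v_e · ln(m₀/m_f) = 33185.7 × ln(1.287) = 33185.7 × 0.2520 ≈ 8363.5 m/s.

Δv ≈ 8360 m/s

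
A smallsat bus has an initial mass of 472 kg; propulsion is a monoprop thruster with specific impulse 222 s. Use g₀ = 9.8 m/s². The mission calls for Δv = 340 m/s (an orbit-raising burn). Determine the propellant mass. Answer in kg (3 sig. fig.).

v_e = Isp · g₀ = 222 × 9.8 = 2175.6 m/s.
m₀/m_f = exp(Δv / v_e) = exp(340 / 2175.6) = exp(0.1563) = 1.1692.
m_f = 472 / 1.1692 = 403.695 kg, so propellant = m₀ − m_f = 472 − 403.695 = 68.305 kg.

propellant mass ≈ 68.3 kg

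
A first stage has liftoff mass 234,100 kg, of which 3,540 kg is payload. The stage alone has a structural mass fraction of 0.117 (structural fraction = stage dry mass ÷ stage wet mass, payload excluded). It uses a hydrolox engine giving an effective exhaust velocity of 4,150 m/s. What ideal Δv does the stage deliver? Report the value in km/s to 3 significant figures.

Δv ≈ 8.46 km/s

Stage wet mass = m₀ − payload = 234,100 − 3,540 = 230,560 kg.
Stage dry mass = ε × stage wet mass = 0.117 × 230,560 = 26,975.5 kg.
Burnout mass m_f = stage dry + payload = 26,975.5 + 3,540 = 30,515.5 kg.
Δv = v_e · ln(234,100/30,515.5) = 4150.0 × ln(7.672) = 4150.0 × 2.0375 ≈ 8456 m/s.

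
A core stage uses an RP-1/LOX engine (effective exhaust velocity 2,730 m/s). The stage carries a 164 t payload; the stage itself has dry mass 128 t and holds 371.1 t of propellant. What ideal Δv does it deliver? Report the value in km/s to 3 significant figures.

m₀ = payload + dry + propellant = 164 + 128 + 371.1 = 663.1 t.
m_f = payload + dry = 164 + 128 = 292 t.
Δv = v_e · ln(m₀/m_f) = 2730.0 × ln(2.271) = 2730.0 × 0.8202 ≈ 2239.1 m/s.

Δv ≈ 2.24 km/s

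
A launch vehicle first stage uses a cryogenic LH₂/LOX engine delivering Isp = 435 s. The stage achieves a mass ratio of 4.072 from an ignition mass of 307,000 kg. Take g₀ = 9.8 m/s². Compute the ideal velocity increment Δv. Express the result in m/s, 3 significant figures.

Δv ≈ 5990 m/s

v_e = Isp · g₀ = 435 × 9.8 = 4263.0 m/s.
From the ideal rocket equation, Δv = v_e · ln(4.072) = 4263.0 × 1.4041 ≈ 5985.8 m/s.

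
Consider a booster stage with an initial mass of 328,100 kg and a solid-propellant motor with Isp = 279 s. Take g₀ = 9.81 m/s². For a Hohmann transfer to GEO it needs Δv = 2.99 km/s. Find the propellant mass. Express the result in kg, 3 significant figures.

propellant mass ≈ 218000 kg

v_e = Isp · g₀ = 279 × 9.81 = 2737.0 m/s.
m₀/m_f = exp(Δv / v_e) = exp(2990 / 2737.0) = exp(1.0924) = 2.9815.
m_f = 328,100 / 2.9815 = 110,045 kg, so propellant = m₀ − m_f = 328,100 − 110,045 = 218,055 kg.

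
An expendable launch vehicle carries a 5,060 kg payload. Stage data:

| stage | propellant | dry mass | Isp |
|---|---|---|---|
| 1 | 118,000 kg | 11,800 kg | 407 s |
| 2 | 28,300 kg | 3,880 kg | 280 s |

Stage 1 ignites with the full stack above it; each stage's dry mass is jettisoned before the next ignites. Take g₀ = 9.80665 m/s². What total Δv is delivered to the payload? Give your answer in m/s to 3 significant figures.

Ignition mass of stage 1 = 118,000+11,800 + 28,300+3,880 + 5,060 = 167,040 kg.
Stage 1: m₀ = 167,040 kg, m_f = 167,040 − 118,000 = 49,040 kg; Δv = 407×9.80665×ln(3.406) = 3991.3×1.2256 ≈ 4892 m/s.
Stage 2: m₀ = 37,240 kg, m_f = 37,240 − 28,300 = 8,940 kg; Δv = 280×9.80665×ln(4.166) = 2745.9×1.4268 ≈ 3918 m/s.
Total Δv = 4892 + 3918 = 8810 m/s.

Δv ≈ 8810 m/s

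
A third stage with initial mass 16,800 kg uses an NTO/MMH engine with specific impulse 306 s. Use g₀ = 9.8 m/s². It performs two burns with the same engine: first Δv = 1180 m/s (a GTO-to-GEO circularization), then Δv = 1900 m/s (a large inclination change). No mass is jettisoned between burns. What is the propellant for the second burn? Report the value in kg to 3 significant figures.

propellant for the second burn ≈ 5320 kg

v_e = Isp · g₀ = 306 × 9.8 = 2998.8 m/s.
After the first burn: m = 16800 × exp(−1180/2998.8) = 16800 × 0.67470 = 11,335 kg.
After the second burn: m = 11,335 × exp(−1900/2998.8) = 11,335 × 0.53068 = 6,015.26 kg.
Second-burn propellant = 11,335 − 6,015.26 = 5,319.74 kg.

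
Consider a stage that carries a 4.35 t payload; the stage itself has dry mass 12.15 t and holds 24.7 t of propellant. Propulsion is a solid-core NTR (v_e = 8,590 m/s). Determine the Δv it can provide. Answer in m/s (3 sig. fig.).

Δv ≈ 7860 m/s

m₀ = payload + dry + propellant = 4.35 + 12.15 + 24.7 = 41.2 t.
m_f = payload + dry = 4.35 + 12.15 = 16.5 t.
Using Δv = v_e ln(m₀/m_f): Δv = v_e · ln(m₀/m_f) = 8590.0 × ln(2.497) = 8590.0 × 0.9151 ≈ 7860.5 m/s.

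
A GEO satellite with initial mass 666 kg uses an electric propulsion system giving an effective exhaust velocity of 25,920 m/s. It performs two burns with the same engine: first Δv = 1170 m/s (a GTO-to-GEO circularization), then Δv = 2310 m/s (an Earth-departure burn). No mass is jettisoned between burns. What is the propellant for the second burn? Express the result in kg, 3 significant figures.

propellant for the second burn ≈ 54.3 kg

After the first burn: m = 666 × exp(−1170/25920.0) = 666 × 0.95586 = 636.603 kg.
After the second burn: m = 636.603 × exp(−2310/25920.0) = 636.603 × 0.91474 = 582.326 kg.
Second-burn propellant = 636.603 − 582.326 = 54.277 kg.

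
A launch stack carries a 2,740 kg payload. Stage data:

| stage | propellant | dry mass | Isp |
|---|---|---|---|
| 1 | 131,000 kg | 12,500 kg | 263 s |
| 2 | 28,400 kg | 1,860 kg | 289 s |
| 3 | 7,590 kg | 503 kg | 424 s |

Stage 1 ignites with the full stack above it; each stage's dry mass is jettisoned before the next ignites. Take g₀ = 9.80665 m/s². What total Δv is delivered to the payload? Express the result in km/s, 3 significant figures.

Ignition mass of stage 1 = 131,000+12,500 + 28,400+1,860 + 7,590+503 + 2,740 = 184,593 kg.
Stage 1: m₀ = 184,593 kg, m_f = 184,593 − 131,000 = 53,593 kg; Δv = 263×9.80665×ln(3.444) = 2579.1×1.2367 ≈ 3190 m/s.
Stage 2: m₀ = 41,093 kg, m_f = 41,093 − 28,400 = 12,693 kg; Δv = 289×9.80665×ln(3.237) = 2834.1×1.1748 ≈ 3329 m/s.
Stage 3: m₀ = 10,833 kg, m_f = 10,833 − 7,590 = 3,243 kg; Δv = 424×9.80665×ln(3.34) = 4158.0×1.2061 ≈ 5015 m/s.
Total Δv = 3190 + 3329 + 5015 = 11534 m/s.

Δv ≈ 11.5 km/s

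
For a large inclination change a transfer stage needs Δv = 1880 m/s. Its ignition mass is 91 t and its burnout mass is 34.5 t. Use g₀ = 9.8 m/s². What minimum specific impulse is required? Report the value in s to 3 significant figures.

Isp ≈ 198 s

ln(m₀/m_f) = ln(91000/34500) = ln(2.638) = 0.9699.
Rocket equation: v_e = Δv / ln(m₀/m_f) = 1880 / 0.9699 = 1938.3 m/s.
Isp = v_e / g₀ = 1938.3 / 9.8 = 197.8 s.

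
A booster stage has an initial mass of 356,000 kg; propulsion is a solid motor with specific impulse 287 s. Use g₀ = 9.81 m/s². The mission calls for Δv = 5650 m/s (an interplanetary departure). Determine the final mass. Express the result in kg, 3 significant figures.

v_e = Isp · g₀ = 287 × 9.81 = 2815.5 m/s.
By the Tsiolkovsky rocket equation, m₀/m_f = exp(Δv / v_e) = exp(5650 / 2815.5) = exp(2.0068) = 7.4392.
m_f = m₀ / 7.4392 = 356,000 / 7.4392 = 47,854.6 kg.

final mass ≈ 47900 kg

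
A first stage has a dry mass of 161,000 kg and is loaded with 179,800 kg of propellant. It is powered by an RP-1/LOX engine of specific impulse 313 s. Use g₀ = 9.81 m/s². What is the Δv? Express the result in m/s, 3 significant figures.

Δv ≈ 2300 m/s

v_e = Isp · g₀ = 313 × 9.81 = 3070.5 m/s.
m₀ = m_dry + m_prop = 161,000 + 179,800 = 340,800 kg.
Δv = v_e · ln(m₀/m_f) = 3070.5 × ln(2.117) = 3070.5 × 0.7499 ≈ 2302.6 m/s.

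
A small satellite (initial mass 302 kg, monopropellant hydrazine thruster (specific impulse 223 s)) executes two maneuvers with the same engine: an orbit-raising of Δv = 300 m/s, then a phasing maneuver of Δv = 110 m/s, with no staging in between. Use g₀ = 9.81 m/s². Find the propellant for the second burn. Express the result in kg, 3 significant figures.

v_e = Isp · g₀ = 223 × 9.81 = 2187.6 m/s.
After the first burn: m = 302 × exp(−300/2187.6) = 302 × 0.87185 = 263.299 kg.
After the second burn: m = 263.299 × exp(−110/2187.6) = 263.299 × 0.95096 = 250.387 kg.
Second-burn propellant = 263.299 − 250.387 = 12.912 kg.

propellant for the second burn ≈ 12.9 kg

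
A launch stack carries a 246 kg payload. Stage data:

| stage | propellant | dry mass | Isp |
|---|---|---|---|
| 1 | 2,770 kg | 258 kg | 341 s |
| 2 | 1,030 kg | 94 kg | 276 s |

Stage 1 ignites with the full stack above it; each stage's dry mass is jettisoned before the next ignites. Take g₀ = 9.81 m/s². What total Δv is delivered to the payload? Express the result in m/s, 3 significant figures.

Δv ≈ 7100 m/s

Ignition mass of stage 1 = 2,770+258 + 1,030+94 + 246 = 4,398 kg.
Stage 1: m₀ = 4,398 kg, m_f = 4,398 − 2,770 = 1,628 kg; Δv = 341×9.81×ln(2.701) = 3345.2×0.9938 ≈ 3324 m/s.
Stage 2: m₀ = 1,370 kg, m_f = 1,370 − 1,030 = 340 kg; Δv = 276×9.81×ln(4.029) = 2707.6×1.3936 ≈ 3773 m/s.
Total Δv = 3324 + 3773 = 7097 m/s.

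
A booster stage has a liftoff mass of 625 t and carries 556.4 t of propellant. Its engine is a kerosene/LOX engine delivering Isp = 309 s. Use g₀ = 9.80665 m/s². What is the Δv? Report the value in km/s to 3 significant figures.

v_e = Isp · g₀ = 309 × 9.80665 = 3030.3 m/s.
m_f = m₀ − m_prop = 625 − 556.4 = 68.6 t.
Δv = v_e · ln(m₀/m_f) = 3030.3 × ln(9.111) = 3030.3 × 2.2095 ≈ 6695.2 m/s.

Δv ≈ 6.70 km/s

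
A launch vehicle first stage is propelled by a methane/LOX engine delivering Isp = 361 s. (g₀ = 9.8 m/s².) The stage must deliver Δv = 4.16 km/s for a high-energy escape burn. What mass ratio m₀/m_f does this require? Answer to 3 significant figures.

v_e = Isp · g₀ = 361 × 9.8 = 3537.8 m/s.
m₀/m_f = exp(Δv / v_e) = exp(4160 / 3537.8) = exp(1.1759) = 3.2410.

mass ratio ≈ 3.24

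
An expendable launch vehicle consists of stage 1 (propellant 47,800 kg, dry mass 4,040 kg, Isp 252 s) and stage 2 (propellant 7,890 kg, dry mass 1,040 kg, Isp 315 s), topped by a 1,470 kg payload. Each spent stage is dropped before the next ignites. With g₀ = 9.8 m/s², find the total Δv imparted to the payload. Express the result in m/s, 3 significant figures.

Δv ≈ 8000 m/s

Ignition mass of stage 1 = 47,800+4,040 + 7,890+1,040 + 1,470 = 62,240 kg.
Stage 1: m₀ = 62,240 kg, m_f = 62,240 − 47,800 = 14,440 kg; Δv = 252×9.8×ln(4.31) = 2469.6×1.4610 ≈ 3608 m/s.
Stage 2: m₀ = 10,400 kg, m_f = 10,400 − 7,890 = 2,510 kg; Δv = 315×9.8×ln(4.143) = 3087.0×1.4215 ≈ 4388 m/s.
Total Δv = 3608 + 4388 = 7996 m/s.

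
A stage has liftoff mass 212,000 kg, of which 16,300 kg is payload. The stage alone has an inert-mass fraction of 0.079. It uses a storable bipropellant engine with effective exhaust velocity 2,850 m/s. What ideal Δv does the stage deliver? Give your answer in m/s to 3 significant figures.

Δv ≈ 5410 m/s

Stage wet mass = m₀ − payload = 212,000 − 16,300 = 195,700 kg.
Stage dry mass = ε × stage wet mass = 0.079 × 195,700 = 15,460.3 kg.
Burnout mass m_f = stage dry + payload = 15,460.3 + 16,300 = 31,760.3 kg.
By the Tsiolkovsky rocket equation, Δv = v_e · ln(212,000/31,760.3) = 2850.0 × ln(6.675) = 2850.0 × 1.8984 ≈ 5410 m/s.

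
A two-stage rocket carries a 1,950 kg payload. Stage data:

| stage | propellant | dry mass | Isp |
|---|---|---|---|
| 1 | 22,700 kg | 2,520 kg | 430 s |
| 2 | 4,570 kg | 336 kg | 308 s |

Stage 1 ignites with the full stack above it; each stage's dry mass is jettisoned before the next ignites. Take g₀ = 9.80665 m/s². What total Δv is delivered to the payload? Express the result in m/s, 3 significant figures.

Δv ≈ 8500 m/s

Ignition mass of stage 1 = 22,700+2,520 + 4,570+336 + 1,950 = 32,076 kg.
Stage 1: m₀ = 32,076 kg, m_f = 32,076 − 22,700 = 9,376 kg; Δv = 430×9.80665×ln(3.421) = 4216.9×1.2300 ≈ 5187 m/s.
Stage 2: m₀ = 6,856 kg, m_f = 6,856 − 4,570 = 2,286 kg; Δv = 308×9.80665×ln(2.999) = 3020.4×1.0983 ≈ 3317 m/s.
Total Δv = 5187 + 3317 = 8504 m/s.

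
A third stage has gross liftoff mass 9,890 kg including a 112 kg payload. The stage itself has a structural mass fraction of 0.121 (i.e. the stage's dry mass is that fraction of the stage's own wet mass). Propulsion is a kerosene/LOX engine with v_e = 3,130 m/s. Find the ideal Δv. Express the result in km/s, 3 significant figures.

Δv ≈ 6.36 km/s

Stage wet mass = m₀ − payload = 9,890 − 112 = 9,778 kg.
Stage dry mass = ε × stage wet mass = 0.121 × 9,778 = 1,183.14 kg.
Burnout mass m_f = stage dry + payload = 1,183.14 + 112 = 1,295.14 kg.
Δv = v_e · ln(9,890/1,295.14) = 3130.0 × ln(7.636) = 3130.0 × 2.0329 ≈ 6363 m/s.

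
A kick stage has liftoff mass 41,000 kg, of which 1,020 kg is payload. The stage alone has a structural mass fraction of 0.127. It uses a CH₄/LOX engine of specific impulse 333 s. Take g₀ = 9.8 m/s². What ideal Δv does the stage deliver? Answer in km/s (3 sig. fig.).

Δv ≈ 6.22 km/s

Stage wet mass = m₀ − payload = 41,000 − 1,020 = 39,980 kg.
Stage dry mass = ε × stage wet mass = 0.127 × 39,980 = 5,077.46 kg.
Burnout mass m_f = stage dry + payload = 5,077.46 + 1,020 = 6,097.46 kg.
v_e = Isp · g₀ = 333 × 9.8 = 3263.4 m/s.
From the ideal rocket equation, Δv = v_e · ln(41,000/6,097.46) = 3263.4 × ln(6.724) = 3263.4 × 1.9057 ≈ 6219 m/s.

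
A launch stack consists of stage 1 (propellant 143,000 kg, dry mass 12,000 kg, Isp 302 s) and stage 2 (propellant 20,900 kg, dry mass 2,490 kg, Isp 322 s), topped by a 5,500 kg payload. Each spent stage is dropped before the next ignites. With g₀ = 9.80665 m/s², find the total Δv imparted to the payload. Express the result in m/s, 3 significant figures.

Ignition mass of stage 1 = 143,000+12,000 + 20,900+2,490 + 5,500 = 183,890 kg.
Stage 1: m₀ = 183,890 kg, m_f = 183,890 − 143,000 = 40,890 kg; Δv = 302×9.80665×ln(4.497) = 2961.6×1.5035 ≈ 4453 m/s.
Stage 2: m₀ = 28,890 kg, m_f = 28,890 − 20,900 = 7,990 kg; Δv = 322×9.80665×ln(3.616) = 3157.7×1.2853 ≈ 4059 m/s.
Total Δv = 4453 + 4059 = 8512 m/s.

Δv ≈ 8510 m/s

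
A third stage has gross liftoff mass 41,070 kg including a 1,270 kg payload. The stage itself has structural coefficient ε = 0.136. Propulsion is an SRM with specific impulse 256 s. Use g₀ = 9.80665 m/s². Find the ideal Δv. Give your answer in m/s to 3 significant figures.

Δv ≈ 4560 m/s

Stage wet mass = m₀ − payload = 41,070 − 1,270 = 39,800 kg.
Stage dry mass = ε × stage wet mass = 0.136 × 39,800 = 5,412.8 kg.
Burnout mass m_f = stage dry + payload = 5,412.8 + 1,270 = 6,682.8 kg.
v_e = Isp · g₀ = 256 × 9.80665 = 2510.5 m/s.
Rocket equation: Δv = v_e · ln(41,070/6,682.8) = 2510.5 × ln(6.146) = 2510.5 × 1.8157 ≈ 4558 m/s.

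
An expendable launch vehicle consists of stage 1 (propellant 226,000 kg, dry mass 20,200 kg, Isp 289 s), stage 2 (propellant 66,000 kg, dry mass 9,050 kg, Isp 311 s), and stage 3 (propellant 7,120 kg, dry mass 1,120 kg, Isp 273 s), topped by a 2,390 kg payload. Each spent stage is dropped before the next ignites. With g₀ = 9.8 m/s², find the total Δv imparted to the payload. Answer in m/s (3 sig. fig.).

Δv ≈ 10700 m/s

Ignition mass of stage 1 = 226,000+20,200 + 66,000+9,050 + 7,120+1,120 + 2,390 = 331,880 kg.
Stage 1: m₀ = 331,880 kg, m_f = 331,880 − 226,000 = 105,880 kg; Δv = 289×9.8×ln(3.134) = 2832.2×1.1425 ≈ 3236 m/s.
Stage 2: m₀ = 85,680 kg, m_f = 85,680 − 66,000 = 19,680 kg; Δv = 311×9.8×ln(4.354) = 3047.8×1.4710 ≈ 4483 m/s.
Stage 3: m₀ = 10,630 kg, m_f = 10,630 − 7,120 = 3,510 kg; Δv = 273×9.8×ln(3.028) = 2675.4×1.1081 ≈ 2965 m/s.
Total Δv = 3236 + 4483 + 2965 = 10684 m/s.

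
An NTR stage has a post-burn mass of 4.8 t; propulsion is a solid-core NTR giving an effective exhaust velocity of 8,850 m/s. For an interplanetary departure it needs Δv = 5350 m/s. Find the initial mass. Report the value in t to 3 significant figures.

initial mass ≈ 8.79 t

From the ideal rocket equation, m₀/m_f = exp(Δv / v_e) = exp(5350 / 8850.0) = exp(0.6045) = 1.8304.
m₀ = m_f × 1.8304 = 4.8 × 1.8304 = 8.78592 t.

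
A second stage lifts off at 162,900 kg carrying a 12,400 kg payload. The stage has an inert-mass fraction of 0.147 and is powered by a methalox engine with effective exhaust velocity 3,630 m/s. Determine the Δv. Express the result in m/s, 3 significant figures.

Δv ≈ 5630 m/s

Stage wet mass = m₀ − payload = 162,900 − 12,400 = 150,500 kg.
Stage dry mass = ε × stage wet mass = 0.147 × 150,500 = 22,123.5 kg.
Burnout mass m_f = stage dry + payload = 22,123.5 + 12,400 = 34,523.5 kg.
Δv = v_e · ln(162,900/34,523.5) = 3630.0 × ln(4.719) = 3630.0 × 1.5515 ≈ 5632 m/s.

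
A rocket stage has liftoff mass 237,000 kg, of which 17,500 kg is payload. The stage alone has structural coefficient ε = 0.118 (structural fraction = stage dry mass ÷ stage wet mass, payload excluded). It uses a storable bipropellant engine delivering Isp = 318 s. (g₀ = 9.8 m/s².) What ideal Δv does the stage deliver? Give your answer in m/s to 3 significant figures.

Stage wet mass = m₀ − payload = 237,000 − 17,500 = 219,500 kg.
Stage dry mass = ε × stage wet mass = 0.118 × 219,500 = 25,901 kg.
Burnout mass m_f = stage dry + payload = 25,901 + 17,500 = 43,401 kg.
v_e = Isp · g₀ = 318 × 9.8 = 3116.4 m/s.
From the ideal rocket equation, Δv = v_e · ln(237,000/43,401) = 3116.4 × ln(5.461) = 3116.4 × 1.6976 ≈ 5290 m/s.

Δv ≈ 5290 m/s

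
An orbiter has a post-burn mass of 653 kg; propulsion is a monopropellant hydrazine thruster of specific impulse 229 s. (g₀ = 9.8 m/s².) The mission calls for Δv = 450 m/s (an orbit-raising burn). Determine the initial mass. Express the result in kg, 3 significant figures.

initial mass ≈ 798 kg

v_e = Isp · g₀ = 229 × 9.8 = 2244.2 m/s.
Rocket equation: m₀/m_f = exp(Δv / v_e) = exp(450 / 2244.2) = exp(0.2005) = 1.2220.
m₀ = m_f × 1.2220 = 653 × 1.2220 = 797.966 kg.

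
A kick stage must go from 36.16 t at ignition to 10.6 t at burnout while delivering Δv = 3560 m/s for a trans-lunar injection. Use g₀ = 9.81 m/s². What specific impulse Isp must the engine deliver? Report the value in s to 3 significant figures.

ln(m₀/m_f) = ln(36160/10600) = ln(3.411) = 1.2271.
v_e = Δv / ln(m₀/m_f) = 3560 / 1.2271 = 2901.2 m/s.
Isp = v_e / g₀ = 2901.2 / 9.81 = 295.7 s.

Isp ≈ 296 s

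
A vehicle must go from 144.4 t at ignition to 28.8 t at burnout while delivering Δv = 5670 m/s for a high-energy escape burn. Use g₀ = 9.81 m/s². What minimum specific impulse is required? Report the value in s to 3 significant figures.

ln(m₀/m_f) = ln(144400/28800) = ln(5.014) = 1.6122.
v_e = Δv / ln(m₀/m_f) = 5670 / 1.6122 = 3516.9 m/s.
Isp = v_e / g₀ = 3516.9 / 9.81 = 358.5 s.

Isp ≈ 359 s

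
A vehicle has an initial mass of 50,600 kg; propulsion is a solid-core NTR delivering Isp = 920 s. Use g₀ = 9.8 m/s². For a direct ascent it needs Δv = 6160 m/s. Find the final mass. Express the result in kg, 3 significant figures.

v_e = Isp · g₀ = 920 × 9.8 = 9016.0 m/s.
m₀/m_f = exp(Δv / v_e) = exp(6160 / 9016.0) = exp(0.6832) = 1.9803.
m_f = m₀ / 1.9803 = 50,600 / 1.9803 = 25,551.7 kg.

final mass ≈ 25600 kg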